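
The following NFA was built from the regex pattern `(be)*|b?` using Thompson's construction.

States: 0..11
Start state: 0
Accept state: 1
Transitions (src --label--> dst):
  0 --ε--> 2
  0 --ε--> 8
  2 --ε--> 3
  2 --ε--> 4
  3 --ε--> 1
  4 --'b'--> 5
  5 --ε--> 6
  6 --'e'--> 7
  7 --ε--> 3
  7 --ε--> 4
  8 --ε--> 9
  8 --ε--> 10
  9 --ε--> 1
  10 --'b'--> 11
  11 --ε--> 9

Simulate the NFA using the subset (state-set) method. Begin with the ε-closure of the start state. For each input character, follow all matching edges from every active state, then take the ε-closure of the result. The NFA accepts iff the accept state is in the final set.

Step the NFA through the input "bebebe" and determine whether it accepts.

S₀ = ε-closure({0}) = {0,1,2,3,4,8,9,10}
'b' @ 1: {1,5,6,9,11}  [accepting]
'e' @ 2: {1,3,4,7}  [accepting]
'b' @ 3: {5,6}
'e' @ 4: {1,3,4,7}  [accepting]
'b' @ 5: {5,6}
'e' @ 6: {1,3,4,7}  [accepting]
end set {1,3,4,7} — state 1 in

Answer: ACCEPT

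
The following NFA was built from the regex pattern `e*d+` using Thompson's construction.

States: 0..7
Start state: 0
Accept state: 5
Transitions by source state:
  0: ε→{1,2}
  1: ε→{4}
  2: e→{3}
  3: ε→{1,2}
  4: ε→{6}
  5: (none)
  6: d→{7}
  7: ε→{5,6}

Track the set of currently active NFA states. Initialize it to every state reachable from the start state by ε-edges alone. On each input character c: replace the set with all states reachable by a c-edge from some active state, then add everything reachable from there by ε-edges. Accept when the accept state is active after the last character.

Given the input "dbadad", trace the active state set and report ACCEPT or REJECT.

S₀ = ε-closure({0}) = {0,1,2,4,6}
'd' @ 1: {5,6,7}  [accepting]
'b' @ 2: {}  — dead — no transitions
rest 'adad' ignored (set empty)
final: {}; accept 5 not in set

Answer: REJECT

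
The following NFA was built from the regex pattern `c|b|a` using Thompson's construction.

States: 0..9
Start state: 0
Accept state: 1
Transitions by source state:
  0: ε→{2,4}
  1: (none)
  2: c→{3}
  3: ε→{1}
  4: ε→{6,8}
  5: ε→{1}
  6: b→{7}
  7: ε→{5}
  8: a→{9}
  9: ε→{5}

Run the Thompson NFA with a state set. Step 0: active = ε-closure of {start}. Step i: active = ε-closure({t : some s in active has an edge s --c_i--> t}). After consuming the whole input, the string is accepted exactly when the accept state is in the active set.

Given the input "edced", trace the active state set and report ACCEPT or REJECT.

Answer: REJECT

Derivation:
initial (ε-close {0}): {0,2,4,6,8}
'e' @ 1: {}  — no active states
rest 'dced' ignored (set empty)
final: {}; accept 1 not in set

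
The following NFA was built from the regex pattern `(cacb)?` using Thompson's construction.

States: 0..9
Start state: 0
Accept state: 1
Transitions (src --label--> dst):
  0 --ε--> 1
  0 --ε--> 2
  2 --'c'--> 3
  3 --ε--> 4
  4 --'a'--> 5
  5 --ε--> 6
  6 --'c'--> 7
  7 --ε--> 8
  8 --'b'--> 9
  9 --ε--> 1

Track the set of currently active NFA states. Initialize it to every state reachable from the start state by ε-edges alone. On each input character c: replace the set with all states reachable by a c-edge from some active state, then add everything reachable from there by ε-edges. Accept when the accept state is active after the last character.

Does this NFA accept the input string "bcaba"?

S₀ = ε-closure({0}) = {0,1,2}
'b' @ 1: {}  — state set empty
rest 'caba' ignored (set empty)
end set {} — state 1 not in

Answer: REJECT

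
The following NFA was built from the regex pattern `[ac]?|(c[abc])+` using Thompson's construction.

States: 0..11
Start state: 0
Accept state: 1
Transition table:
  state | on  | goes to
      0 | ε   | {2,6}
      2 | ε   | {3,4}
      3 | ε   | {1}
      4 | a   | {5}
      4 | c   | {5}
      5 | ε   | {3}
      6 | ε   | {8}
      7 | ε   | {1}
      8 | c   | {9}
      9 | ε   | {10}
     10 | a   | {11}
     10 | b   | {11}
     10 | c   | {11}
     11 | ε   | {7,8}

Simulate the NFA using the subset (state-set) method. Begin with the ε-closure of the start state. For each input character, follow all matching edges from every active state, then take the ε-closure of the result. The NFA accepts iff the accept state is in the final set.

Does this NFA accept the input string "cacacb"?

start: ε-closure({0}) = {0,1,2,3,4,6,8}
'c' @ 1: {1,3,5,9,10}  [accepting]
'a' @ 2: {1,7,8,11}  [accepting]
'c' @ 3: {9,10}
'a' @ 4: {1,7,8,11}  [accepting]
'c' @ 5: {9,10}
'b' @ 6: {1,7,8,11}  [accepting]
end set {1,7,8,11} — state 1 in

Answer: ACCEPT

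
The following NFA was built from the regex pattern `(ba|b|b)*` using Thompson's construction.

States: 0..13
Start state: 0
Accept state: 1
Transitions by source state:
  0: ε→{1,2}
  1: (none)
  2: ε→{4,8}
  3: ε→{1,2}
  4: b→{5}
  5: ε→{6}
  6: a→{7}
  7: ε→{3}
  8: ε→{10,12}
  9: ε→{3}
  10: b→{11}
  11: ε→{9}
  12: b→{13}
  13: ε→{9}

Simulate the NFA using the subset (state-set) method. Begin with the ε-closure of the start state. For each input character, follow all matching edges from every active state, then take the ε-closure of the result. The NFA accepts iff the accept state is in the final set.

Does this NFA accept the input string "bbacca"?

start: ε-closure({0}) = {0,1,2,4,8,10,12}
'b' @ 1: {1,2,3,4,5,6,8,9,10,11,12,13}  ✓accept
'b' @ 2: {1,2,3,4,5,6,8,9,10,11,12,13}  ✓accept
'a' @ 3: {1,2,3,4,7,8,10,12}  ✓accept
'c' @ 4: {}  — state set empty
rest 'ca' ignored (set empty)
final: {}; accept 1 not in set

Answer: REJECT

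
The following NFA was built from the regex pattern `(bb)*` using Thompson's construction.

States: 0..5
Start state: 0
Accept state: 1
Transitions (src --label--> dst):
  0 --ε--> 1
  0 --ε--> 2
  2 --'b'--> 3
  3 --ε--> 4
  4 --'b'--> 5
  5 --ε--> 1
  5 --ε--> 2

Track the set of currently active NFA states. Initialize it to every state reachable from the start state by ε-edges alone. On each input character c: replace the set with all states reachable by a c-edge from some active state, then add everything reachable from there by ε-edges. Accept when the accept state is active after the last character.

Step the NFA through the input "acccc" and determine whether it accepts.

Answer: REJECT

Trace:
initial (ε-close {0}): {0,1,2}
'a' @ 1: {}  — state set empty
rest 'cccc' ignored (set empty)
end set {} — state 1 not in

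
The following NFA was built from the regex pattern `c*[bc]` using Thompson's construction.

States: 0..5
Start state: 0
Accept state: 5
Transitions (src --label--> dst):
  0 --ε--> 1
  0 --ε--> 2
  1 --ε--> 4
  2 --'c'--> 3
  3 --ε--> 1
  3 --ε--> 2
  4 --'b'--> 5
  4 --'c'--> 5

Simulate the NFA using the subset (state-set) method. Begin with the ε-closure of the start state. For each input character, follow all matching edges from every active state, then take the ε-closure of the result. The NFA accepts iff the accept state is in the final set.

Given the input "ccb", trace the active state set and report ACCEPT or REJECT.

start: ε-closure({0}) = {0,1,2,4}
'c' @ 1: {1,2,3,4,5}  [accepting]
'c' @ 2: {1,2,3,4,5}  [accepting]
'b' @ 3: {5}  [accepting]
after full input: {5}  (accept=5 in)

Answer: ACCEPT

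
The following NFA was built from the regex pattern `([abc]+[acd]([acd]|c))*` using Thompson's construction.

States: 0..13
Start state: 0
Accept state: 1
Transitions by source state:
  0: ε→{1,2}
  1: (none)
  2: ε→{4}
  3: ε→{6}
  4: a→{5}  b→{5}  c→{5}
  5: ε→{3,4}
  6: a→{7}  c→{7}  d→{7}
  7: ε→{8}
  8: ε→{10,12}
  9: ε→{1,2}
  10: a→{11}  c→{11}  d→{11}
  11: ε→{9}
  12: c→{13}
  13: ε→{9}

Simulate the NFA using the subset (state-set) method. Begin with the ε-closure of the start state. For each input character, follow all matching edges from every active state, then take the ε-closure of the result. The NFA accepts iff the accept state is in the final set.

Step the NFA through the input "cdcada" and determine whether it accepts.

S₀ = ε-closure({0}) = {0,1,2,4}
'c' @ 1: {3,4,5,6}
'd' @ 2: {7,8,10,12}
'c' @ 3: {1,2,4,9,11,13}  (accept∈set)
'a' @ 4: {3,4,5,6}
'd' @ 5: {7,8,10,12}
'a' @ 6: {1,2,4,9,11}  (accept∈set)
after full input: {1,2,4,9,11}  (accept=1 in)

Answer: ACCEPT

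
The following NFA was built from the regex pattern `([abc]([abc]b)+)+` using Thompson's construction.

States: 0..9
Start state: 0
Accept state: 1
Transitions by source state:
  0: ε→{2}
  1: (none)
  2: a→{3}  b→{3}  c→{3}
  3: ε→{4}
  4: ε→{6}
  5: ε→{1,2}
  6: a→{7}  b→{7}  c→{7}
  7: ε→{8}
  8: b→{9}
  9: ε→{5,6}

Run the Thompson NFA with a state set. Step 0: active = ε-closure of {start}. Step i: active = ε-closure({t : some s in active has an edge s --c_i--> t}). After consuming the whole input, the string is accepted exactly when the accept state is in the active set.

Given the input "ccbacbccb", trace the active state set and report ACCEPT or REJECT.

Answer: ACCEPT

Derivation:
start: ε-closure({0}) = {0,2}
'c' @ 1: {3,4,6}
'c' @ 2: {7,8}
'b' @ 3: {1,2,5,6,9}  ✓accept
'a' @ 4: {3,4,6,7,8}
'c' @ 5: {7,8}
'b' @ 6: {1,2,5,6,9}  ✓accept
'c' @ 7: {3,4,6,7,8}
'c' @ 8: {7,8}
'b' @ 9: {1,2,5,6,9}  ✓accept
end set {1,2,5,6,9} — state 1 in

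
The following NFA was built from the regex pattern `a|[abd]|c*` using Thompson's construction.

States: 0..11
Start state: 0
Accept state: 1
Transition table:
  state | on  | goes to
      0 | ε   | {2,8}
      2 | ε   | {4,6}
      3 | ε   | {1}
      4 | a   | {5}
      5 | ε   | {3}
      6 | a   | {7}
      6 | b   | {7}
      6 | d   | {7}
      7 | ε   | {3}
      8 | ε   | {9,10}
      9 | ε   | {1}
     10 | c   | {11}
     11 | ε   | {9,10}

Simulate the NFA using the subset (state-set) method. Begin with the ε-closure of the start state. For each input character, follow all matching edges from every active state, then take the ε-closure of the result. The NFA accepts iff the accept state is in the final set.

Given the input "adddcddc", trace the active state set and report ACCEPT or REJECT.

Answer: REJECT

Steps:
S₀ = ε-closure({0}) = {0,1,2,4,6,8,9,10}
'a' @ 1: {1,3,5,7}  ✓accept
'd' @ 2: {}  — state set empty
rest 'ddcddc' ignored (set empty)
final: {}; accept 1 not in set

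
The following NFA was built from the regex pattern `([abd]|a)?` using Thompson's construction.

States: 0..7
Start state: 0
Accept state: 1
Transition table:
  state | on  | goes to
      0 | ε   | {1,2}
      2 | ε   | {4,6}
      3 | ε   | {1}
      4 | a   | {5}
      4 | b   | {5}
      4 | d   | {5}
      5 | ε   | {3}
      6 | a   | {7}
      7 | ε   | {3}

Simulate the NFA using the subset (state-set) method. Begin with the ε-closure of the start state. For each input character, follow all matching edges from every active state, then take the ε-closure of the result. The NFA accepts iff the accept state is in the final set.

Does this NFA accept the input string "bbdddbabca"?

Answer: REJECT

Derivation:
start: ε-closure({0}) = {0,1,2,4,6}
'b' @ 1: {1,3,5}  [accepting]
'b' @ 2: {}  — no active states
rest 'dddbabca' ignored (set empty)
after full input: {}  (accept=1 not in)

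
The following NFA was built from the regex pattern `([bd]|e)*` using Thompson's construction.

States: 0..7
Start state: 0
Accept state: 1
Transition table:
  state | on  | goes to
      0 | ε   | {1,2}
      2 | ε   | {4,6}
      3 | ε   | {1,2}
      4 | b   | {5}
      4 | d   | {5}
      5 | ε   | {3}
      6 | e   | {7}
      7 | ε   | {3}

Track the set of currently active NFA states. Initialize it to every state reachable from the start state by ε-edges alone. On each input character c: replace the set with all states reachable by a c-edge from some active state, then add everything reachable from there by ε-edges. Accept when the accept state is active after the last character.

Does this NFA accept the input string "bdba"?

Answer: REJECT

Trace:
S₀ = ε-closure({0}) = {0,1,2,4,6}
'b' @ 1: {1,2,3,4,5,6}  [accepting]
'd' @ 2: {1,2,3,4,5,6}  [accepting]
'b' @ 3: {1,2,3,4,5,6}  [accepting]
'a' @ 4: {}  — dead — no transitions
end set {} — state 1 not in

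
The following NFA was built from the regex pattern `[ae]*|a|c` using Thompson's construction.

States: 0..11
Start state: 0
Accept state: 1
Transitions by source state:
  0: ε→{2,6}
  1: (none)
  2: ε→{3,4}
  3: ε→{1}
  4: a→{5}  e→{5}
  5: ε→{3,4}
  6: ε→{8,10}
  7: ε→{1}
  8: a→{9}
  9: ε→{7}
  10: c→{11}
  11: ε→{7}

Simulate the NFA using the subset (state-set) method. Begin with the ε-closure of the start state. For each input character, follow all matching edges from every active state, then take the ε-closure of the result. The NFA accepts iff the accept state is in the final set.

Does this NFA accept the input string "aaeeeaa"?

start: ε-closure({0}) = {0,1,2,3,4,6,8,10}
'a' @ 1: {1,3,4,5,7,9}  (accept∈set)
'a' @ 2: {1,3,4,5}  (accept∈set)
'e' @ 3: {1,3,4,5}  (accept∈set)
'e' @ 4: {1,3,4,5}  (accept∈set)
'e' @ 5: {1,3,4,5}  (accept∈set)
'a' @ 6: {1,3,4,5}  (accept∈set)
'a' @ 7: {1,3,4,5}  (accept∈set)
end set {1,3,4,5} — state 1 in

Answer: ACCEPT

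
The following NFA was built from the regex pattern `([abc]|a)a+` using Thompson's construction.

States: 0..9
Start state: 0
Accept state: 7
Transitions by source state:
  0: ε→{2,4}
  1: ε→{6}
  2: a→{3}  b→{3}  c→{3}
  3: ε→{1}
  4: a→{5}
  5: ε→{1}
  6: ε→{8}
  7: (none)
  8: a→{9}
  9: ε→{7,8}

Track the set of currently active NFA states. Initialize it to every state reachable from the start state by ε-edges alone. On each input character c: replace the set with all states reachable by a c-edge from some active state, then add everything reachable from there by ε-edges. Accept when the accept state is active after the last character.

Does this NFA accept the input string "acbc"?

S₀ = ε-closure({0}) = {0,2,4}
'a' @ 1: {1,3,5,6,8}
'c' @ 2: {}  — state set empty
rest 'bc' ignored (set empty)
after full input: {}  (accept=7 not in)

Answer: REJECT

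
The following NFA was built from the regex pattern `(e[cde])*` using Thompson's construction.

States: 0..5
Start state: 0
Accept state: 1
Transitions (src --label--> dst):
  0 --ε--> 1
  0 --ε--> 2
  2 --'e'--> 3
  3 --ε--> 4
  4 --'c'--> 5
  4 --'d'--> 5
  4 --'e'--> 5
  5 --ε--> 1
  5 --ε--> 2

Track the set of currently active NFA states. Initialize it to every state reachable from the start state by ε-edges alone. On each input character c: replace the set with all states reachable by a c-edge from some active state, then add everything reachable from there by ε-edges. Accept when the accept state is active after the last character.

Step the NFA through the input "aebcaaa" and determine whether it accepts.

Answer: REJECT

Steps:
start: ε-closure({0}) = {0,1,2}
'a' @ 1: {}  — no active states
rest 'ebcaaa' ignored (set empty)
final: {}; accept 1 not in set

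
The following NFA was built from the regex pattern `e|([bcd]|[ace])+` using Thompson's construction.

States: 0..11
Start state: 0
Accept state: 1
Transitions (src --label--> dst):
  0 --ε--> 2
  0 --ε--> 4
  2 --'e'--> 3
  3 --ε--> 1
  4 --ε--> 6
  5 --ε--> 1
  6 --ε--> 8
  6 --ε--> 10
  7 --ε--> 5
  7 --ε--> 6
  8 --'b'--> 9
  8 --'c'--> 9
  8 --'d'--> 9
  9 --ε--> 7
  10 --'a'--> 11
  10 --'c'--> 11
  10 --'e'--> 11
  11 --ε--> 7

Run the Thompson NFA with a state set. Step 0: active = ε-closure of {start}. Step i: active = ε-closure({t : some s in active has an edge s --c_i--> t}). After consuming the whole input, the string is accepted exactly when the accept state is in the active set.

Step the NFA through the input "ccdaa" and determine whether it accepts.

initial (ε-close {0}): {0,2,4,6,8,10}
'c' @ 1: {1,5,6,7,8,9,10,11}  [accepting]
'c' @ 2: {1,5,6,7,8,9,10,11}  [accepting]
'd' @ 3: {1,5,6,7,8,9,10}  [accepting]
'a' @ 4: {1,5,6,7,8,10,11}  [accepting]
'a' @ 5: {1,5,6,7,8,10,11}  [accepting]
end set {1,5,6,7,8,10,11} — state 1 in

Answer: ACCEPT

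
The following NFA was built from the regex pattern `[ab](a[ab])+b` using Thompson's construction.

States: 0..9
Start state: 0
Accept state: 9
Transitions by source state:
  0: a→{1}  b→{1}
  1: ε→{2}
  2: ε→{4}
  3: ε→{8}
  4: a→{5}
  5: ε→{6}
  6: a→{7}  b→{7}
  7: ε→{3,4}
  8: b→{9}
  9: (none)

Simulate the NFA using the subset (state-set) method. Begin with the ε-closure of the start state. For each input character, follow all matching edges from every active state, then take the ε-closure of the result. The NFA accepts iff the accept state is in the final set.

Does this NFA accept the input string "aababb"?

start: ε-closure({0}) = {0}
'a' @ 1: {1,2,4}
'a' @ 2: {5,6}
'b' @ 3: {3,4,7,8}
'a' @ 4: {5,6}
'b' @ 5: {3,4,7,8}
'b' @ 6: {9}  ✓accept
final: {9}; accept 9 in set

Answer: ACCEPT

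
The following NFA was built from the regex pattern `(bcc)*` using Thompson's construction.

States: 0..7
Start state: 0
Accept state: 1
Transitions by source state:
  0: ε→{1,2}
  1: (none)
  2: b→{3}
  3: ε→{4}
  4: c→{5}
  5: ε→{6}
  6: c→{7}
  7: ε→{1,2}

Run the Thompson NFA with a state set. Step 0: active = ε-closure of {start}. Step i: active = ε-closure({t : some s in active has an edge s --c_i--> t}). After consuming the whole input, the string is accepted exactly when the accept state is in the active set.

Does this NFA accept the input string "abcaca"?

S₀ = ε-closure({0}) = {0,1,2}
'a' @ 1: {}  — no active states
rest 'bcaca' ignored (set empty)
after full input: {}  (accept=1 not in)

Answer: REJECT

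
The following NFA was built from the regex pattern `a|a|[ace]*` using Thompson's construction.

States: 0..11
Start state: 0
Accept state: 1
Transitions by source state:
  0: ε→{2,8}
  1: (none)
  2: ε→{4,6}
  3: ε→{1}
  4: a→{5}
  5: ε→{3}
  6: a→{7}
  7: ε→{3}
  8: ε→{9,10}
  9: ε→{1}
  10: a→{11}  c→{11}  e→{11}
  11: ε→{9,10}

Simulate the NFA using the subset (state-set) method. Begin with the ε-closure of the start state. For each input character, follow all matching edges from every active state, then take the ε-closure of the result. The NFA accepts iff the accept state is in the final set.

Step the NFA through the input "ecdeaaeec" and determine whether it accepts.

S₀ = ε-closure({0}) = {0,1,2,4,6,8,9,10}
'e' @ 1: {1,9,10,11}  ✓accept
'c' @ 2: {1,9,10,11}  ✓accept
'd' @ 3: {}  — state set empty
rest 'eaaeec' ignored (set empty)
end set {} — state 1 not in

Answer: REJECT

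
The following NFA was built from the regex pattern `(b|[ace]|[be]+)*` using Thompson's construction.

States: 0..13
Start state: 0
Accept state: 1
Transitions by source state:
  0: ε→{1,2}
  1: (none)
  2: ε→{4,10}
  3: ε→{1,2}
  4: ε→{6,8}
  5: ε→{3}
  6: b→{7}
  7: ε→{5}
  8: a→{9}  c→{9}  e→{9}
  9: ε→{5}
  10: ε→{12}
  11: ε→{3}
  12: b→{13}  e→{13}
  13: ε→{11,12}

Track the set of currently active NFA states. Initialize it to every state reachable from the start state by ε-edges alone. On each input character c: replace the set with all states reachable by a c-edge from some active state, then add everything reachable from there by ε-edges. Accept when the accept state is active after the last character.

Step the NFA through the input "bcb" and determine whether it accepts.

Answer: ACCEPT

Derivation:
S₀ = ε-closure({0}) = {0,1,2,4,6,8,10,12}
'b' @ 1: {1,2,3,4,5,6,7,8,10,11,12,13}  [accepting]
'c' @ 2: {1,2,3,4,5,6,8,9,10,12}  [accepting]
'b' @ 3: {1,2,3,4,5,6,7,8,10,11,12,13}  [accepting]
end set {1,2,3,4,5,6,7,8,10,11,12,13} — state 1 in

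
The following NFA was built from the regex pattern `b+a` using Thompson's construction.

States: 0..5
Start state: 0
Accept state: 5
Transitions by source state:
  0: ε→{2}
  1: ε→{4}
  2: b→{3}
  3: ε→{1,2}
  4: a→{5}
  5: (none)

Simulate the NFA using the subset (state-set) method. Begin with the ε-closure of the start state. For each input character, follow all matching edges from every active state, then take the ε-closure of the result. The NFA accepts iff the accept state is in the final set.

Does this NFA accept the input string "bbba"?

Answer: ACCEPT

Derivation:
S₀ = ε-closure({0}) = {0,2}
'b' @ 1: {1,2,3,4}
'b' @ 2: {1,2,3,4}
'b' @ 3: {1,2,3,4}
'a' @ 4: {5}  (accept∈set)
after full input: {5}  (accept=5 in)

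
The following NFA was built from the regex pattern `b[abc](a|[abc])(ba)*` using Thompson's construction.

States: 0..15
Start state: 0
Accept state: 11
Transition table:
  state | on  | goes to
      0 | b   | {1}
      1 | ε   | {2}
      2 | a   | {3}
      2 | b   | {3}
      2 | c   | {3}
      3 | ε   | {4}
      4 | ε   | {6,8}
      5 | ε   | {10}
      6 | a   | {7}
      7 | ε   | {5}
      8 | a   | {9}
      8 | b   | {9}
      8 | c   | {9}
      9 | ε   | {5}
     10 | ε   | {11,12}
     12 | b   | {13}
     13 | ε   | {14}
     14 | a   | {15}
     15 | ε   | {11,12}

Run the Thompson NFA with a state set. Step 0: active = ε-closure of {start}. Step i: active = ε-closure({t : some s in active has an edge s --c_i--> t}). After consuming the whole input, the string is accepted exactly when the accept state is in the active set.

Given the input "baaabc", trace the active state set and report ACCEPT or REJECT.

S₀ = ε-closure({0}) = {0}
'b' @ 1: {1,2}
'a' @ 2: {3,4,6,8}
'a' @ 3: {5,7,9,10,11,12}  [accepting]
'a' @ 4: {}  — state set empty
rest 'bc' ignored (set empty)
end set {} — state 11 not in

Answer: REJECT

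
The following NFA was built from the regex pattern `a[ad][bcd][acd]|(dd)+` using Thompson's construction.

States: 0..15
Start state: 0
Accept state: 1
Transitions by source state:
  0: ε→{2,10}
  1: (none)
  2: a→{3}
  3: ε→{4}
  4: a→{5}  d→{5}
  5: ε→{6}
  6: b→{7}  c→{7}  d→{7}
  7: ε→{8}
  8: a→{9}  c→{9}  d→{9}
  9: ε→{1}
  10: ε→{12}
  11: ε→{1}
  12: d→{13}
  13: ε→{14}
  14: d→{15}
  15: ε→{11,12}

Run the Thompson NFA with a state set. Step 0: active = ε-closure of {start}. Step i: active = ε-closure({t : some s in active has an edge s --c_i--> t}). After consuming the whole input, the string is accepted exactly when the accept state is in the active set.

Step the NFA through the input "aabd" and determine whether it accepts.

start: ε-closure({0}) = {0,2,10,12}
'a' @ 1: {3,4}
'a' @ 2: {5,6}
'b' @ 3: {7,8}
'd' @ 4: {1,9}  [accepting]
final: {1,9}; accept 1 in set

Answer: ACCEPT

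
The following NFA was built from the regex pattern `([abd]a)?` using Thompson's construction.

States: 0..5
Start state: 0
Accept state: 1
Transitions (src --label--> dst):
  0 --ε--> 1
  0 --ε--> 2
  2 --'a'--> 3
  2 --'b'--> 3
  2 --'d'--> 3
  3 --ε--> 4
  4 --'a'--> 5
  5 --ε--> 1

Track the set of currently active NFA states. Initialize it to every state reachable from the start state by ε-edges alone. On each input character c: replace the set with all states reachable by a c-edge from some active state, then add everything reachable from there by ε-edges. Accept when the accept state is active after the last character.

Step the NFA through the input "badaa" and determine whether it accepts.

start: ε-closure({0}) = {0,1,2}
'b' @ 1: {3,4}
'a' @ 2: {1,5}  (accept∈set)
'd' @ 3: {}  — dead — no transitions
rest 'aa' ignored (set empty)
end set {} — state 1 not in

Answer: REJECT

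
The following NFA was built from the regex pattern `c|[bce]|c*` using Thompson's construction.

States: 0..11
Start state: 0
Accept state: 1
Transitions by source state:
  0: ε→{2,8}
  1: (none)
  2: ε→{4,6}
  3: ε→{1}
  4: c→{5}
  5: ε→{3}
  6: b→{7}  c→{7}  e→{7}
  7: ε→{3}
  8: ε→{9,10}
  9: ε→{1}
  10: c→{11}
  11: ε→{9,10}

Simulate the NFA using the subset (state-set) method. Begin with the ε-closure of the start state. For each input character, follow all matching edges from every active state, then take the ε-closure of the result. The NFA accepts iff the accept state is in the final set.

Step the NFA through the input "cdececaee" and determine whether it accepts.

Answer: REJECT

Derivation:
initial (ε-close {0}): {0,1,2,4,6,8,9,10}
'c' @ 1: {1,3,5,7,9,10,11}  ✓accept
'd' @ 2: {}  — dead — no transitions
rest 'ececaee' ignored (set empty)
final: {}; accept 1 not in set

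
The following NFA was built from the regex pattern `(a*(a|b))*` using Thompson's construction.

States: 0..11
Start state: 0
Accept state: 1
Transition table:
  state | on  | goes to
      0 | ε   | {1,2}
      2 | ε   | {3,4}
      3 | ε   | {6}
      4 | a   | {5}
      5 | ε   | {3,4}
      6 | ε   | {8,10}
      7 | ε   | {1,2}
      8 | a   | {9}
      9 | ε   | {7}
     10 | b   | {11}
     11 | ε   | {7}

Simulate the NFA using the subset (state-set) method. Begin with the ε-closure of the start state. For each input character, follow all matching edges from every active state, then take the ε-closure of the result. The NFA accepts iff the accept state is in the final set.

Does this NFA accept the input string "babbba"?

Answer: ACCEPT

Steps:
start: ε-closure({0}) = {0,1,2,3,4,6,8,10}
'b' @ 1: {1,2,3,4,6,7,8,10,11}  ✓accept
'a' @ 2: {1,2,3,4,5,6,7,8,9,10}  ✓accept
'b' @ 3: {1,2,3,4,6,7,8,10,11}  ✓accept
'b' @ 4: {1,2,3,4,6,7,8,10,11}  ✓accept
'b' @ 5: {1,2,3,4,6,7,8,10,11}  ✓accept
'a' @ 6: {1,2,3,4,5,6,7,8,9,10}  ✓accept
end set {1,2,3,4,5,6,7,8,9,10} — state 1 in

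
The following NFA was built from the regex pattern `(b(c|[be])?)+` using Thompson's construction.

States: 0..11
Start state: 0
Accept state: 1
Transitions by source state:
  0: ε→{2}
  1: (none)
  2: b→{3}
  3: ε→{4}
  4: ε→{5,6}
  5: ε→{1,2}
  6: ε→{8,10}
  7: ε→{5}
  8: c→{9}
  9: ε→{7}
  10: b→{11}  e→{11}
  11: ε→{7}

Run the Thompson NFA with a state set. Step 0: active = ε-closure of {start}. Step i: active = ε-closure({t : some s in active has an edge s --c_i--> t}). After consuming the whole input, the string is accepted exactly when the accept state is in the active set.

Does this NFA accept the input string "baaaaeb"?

Answer: REJECT

Steps:
start: ε-closure({0}) = {0,2}
'b' @ 1: {1,2,3,4,5,6,8,10}  [accepting]
'a' @ 2: {}  — state set empty
rest 'aaaeb' ignored (set empty)
after full input: {}  (accept=1 not in)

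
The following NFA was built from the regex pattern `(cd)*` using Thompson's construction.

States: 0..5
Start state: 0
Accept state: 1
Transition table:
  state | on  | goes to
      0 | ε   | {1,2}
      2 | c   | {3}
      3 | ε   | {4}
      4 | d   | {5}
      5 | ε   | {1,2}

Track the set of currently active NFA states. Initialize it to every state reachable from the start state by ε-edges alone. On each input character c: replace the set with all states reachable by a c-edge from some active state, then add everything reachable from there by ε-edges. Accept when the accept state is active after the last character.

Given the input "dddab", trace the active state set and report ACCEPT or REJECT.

Answer: REJECT

Trace:
initial (ε-close {0}): {0,1,2}
'd' @ 1: {}  — dead — no transitions
rest 'ddab' ignored (set empty)
end set {} — state 1 not in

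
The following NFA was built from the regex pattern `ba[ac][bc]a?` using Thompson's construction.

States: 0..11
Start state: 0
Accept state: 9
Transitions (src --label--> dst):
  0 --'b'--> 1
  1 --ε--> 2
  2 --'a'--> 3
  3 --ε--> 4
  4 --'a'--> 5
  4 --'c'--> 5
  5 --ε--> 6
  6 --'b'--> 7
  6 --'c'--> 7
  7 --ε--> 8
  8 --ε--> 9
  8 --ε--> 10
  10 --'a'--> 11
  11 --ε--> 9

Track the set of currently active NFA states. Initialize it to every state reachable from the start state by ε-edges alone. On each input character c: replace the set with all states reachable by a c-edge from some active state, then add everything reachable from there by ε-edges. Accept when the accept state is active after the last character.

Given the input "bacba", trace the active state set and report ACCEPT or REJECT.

S₀ = ε-closure({0}) = {0}
'b' @ 1: {1,2}
'a' @ 2: {3,4}
'c' @ 3: {5,6}
'b' @ 4: {7,8,9,10}  [accepting]
'a' @ 5: {9,11}  [accepting]
after full input: {9,11}  (accept=9 in)

Answer: ACCEPT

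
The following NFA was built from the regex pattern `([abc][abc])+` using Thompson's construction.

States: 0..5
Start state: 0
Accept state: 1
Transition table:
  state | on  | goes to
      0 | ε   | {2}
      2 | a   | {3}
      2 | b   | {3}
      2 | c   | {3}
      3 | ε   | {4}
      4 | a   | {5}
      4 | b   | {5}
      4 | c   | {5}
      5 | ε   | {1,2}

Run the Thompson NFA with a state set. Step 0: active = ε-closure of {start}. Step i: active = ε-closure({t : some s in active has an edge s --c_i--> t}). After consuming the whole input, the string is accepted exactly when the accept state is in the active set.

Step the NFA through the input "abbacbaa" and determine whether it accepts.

S₀ = ε-closure({0}) = {0,2}
'a' @ 1: {3,4}
'b' @ 2: {1,2,5}  (accept∈set)
'b' @ 3: {3,4}
'a' @ 4: {1,2,5}  (accept∈set)
'c' @ 5: {3,4}
'b' @ 6: {1,2,5}  (accept∈set)
'a' @ 7: {3,4}
'a' @ 8: {1,2,5}  (accept∈set)
final: {1,2,5}; accept 1 in set

Answer: ACCEPT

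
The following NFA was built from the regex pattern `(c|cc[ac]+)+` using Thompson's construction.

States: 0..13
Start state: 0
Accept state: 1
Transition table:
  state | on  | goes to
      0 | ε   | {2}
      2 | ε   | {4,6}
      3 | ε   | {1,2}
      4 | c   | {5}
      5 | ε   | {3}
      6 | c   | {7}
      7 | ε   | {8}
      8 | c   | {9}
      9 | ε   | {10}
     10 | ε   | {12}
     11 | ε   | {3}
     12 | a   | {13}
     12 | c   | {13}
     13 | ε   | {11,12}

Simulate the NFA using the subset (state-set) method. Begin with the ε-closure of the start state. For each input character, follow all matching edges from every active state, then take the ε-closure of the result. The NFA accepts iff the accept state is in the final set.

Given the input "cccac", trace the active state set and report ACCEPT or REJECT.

initial (ε-close {0}): {0,2,4,6}
'c' @ 1: {1,2,3,4,5,6,7,8}  (accept∈set)
'c' @ 2: {1,2,3,4,5,6,7,8,9,10,12}  (accept∈set)
'c' @ 3: {1,2,3,4,5,6,7,8,9,10,11,12,13}  (accept∈set)
'a' @ 4: {1,2,3,4,6,11,12,13}  (accept∈set)
'c' @ 5: {1,2,3,4,5,6,7,8,11,12,13}  (accept∈set)
end set {1,2,3,4,5,6,7,8,11,12,13} — state 1 in

Answer: ACCEPT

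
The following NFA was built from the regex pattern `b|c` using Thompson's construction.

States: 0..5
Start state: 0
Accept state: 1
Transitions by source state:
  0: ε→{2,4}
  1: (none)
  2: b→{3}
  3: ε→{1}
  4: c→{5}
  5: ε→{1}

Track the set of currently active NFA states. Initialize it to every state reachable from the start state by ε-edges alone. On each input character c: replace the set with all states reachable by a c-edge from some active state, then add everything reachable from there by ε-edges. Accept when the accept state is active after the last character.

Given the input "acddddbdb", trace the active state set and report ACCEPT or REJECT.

Answer: REJECT

Derivation:
initial (ε-close {0}): {0,2,4}
'a' @ 1: {}  — dead — no transitions
rest 'cddddbdb' ignored (set empty)
end set {} — state 1 not in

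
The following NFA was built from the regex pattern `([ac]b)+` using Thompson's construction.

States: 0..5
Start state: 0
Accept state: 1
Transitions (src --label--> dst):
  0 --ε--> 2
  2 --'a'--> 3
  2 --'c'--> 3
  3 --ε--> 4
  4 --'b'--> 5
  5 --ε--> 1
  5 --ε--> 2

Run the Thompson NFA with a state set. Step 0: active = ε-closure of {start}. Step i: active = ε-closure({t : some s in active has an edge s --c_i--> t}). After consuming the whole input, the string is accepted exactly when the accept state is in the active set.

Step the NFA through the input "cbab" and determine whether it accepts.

Answer: ACCEPT

Trace:
S₀ = ε-closure({0}) = {0,2}
'c' @ 1: {3,4}
'b' @ 2: {1,2,5}  ✓accept
'a' @ 3: {3,4}
'b' @ 4: {1,2,5}  ✓accept
final: {1,2,5}; accept 1 in set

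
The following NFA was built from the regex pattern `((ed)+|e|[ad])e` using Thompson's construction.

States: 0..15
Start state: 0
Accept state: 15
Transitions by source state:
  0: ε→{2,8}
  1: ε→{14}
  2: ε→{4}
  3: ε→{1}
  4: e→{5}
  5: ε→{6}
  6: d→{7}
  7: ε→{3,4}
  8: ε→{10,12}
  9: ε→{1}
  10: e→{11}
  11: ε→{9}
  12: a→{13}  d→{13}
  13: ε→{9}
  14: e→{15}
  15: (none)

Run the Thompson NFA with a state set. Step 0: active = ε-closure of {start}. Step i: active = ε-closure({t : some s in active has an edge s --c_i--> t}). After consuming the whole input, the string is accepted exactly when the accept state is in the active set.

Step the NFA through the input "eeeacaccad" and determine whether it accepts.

Answer: REJECT

Steps:
S₀ = ε-closure({0}) = {0,2,4,8,10,12}
'e' @ 1: {1,5,6,9,11,14}
'e' @ 2: {15}  ✓accept
'e' @ 3: {}  — dead — no transitions
rest 'acaccad' ignored (set empty)
final: {}; accept 15 not in set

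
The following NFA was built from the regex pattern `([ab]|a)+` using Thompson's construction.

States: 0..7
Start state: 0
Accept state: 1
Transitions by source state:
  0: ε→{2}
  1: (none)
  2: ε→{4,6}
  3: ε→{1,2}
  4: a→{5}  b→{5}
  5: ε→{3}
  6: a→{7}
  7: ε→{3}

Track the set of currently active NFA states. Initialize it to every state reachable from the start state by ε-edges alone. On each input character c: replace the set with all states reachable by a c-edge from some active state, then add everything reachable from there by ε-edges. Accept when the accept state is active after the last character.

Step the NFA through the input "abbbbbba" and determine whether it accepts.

S₀ = ε-closure({0}) = {0,2,4,6}
'a' @ 1: {1,2,3,4,5,6,7}  (accept∈set)
'b' @ 2: {1,2,3,4,5,6}  (accept∈set)
'b' @ 3: {1,2,3,4,5,6}  (accept∈set)
'b' @ 4: {1,2,3,4,5,6}  (accept∈set)
'b' @ 5: {1,2,3,4,5,6}  (accept∈set)
'b' @ 6: {1,2,3,4,5,6}  (accept∈set)
'b' @ 7: {1,2,3,4,5,6}  (accept∈set)
'a' @ 8: {1,2,3,4,5,6,7}  (accept∈set)
end set {1,2,3,4,5,6,7} — state 1 in

Answer: ACCEPT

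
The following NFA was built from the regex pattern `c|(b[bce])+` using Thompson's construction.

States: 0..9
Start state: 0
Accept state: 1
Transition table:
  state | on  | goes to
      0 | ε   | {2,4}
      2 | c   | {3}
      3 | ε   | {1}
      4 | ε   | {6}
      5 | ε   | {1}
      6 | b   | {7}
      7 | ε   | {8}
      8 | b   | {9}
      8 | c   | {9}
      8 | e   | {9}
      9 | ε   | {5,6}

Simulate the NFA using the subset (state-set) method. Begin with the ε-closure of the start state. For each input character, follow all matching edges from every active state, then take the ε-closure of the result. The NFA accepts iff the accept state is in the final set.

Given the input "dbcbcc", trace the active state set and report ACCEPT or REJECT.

Answer: REJECT

Steps:
initial (ε-close {0}): {0,2,4,6}
'd' @ 1: {}  — state set empty
rest 'bcbcc' ignored (set empty)
after full input: {}  (accept=1 not in)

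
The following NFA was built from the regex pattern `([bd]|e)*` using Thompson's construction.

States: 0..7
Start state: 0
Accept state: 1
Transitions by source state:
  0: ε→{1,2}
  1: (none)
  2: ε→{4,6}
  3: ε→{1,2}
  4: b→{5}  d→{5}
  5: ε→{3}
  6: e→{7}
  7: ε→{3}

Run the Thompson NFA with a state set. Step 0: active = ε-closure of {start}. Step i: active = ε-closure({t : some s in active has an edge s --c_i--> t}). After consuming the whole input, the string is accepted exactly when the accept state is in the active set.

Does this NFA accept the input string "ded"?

Answer: ACCEPT

Trace:
start: ε-closure({0}) = {0,1,2,4,6}
'd' @ 1: {1,2,3,4,5,6}  ✓accept
'e' @ 2: {1,2,3,4,6,7}  ✓accept
'd' @ 3: {1,2,3,4,5,6}  ✓accept
final: {1,2,3,4,5,6}; accept 1 in set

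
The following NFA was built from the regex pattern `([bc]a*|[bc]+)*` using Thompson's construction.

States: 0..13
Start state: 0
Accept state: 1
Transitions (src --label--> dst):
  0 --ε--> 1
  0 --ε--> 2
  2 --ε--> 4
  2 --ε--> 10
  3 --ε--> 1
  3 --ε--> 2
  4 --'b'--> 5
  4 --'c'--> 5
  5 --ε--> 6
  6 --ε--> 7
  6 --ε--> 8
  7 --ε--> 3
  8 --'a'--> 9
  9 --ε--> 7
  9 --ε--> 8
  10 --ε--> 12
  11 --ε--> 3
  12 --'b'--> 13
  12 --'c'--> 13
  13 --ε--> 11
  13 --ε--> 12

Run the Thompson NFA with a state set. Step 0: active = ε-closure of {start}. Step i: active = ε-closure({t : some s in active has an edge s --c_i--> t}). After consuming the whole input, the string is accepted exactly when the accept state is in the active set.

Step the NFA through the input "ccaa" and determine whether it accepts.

Answer: ACCEPT

Derivation:
initial (ε-close {0}): {0,1,2,4,10,12}
'c' @ 1: {1,2,3,4,5,6,7,8,10,11,12,13}  [accepting]
'c' @ 2: {1,2,3,4,5,6,7,8,10,11,12,13}  [accepting]
'a' @ 3: {1,2,3,4,7,8,9,10,12}  [accepting]
'a' @ 4: {1,2,3,4,7,8,9,10,12}  [accepting]
end set {1,2,3,4,7,8,9,10,12} — state 1 in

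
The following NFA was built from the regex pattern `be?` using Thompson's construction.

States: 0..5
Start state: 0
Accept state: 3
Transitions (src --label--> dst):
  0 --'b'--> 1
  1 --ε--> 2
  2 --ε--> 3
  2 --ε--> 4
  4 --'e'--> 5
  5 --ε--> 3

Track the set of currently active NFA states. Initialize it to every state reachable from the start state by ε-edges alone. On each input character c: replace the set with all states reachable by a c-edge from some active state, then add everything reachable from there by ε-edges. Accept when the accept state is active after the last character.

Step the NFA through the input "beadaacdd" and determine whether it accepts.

start: ε-closure({0}) = {0}
'b' @ 1: {1,2,3,4}  (accept∈set)
'e' @ 2: {3,5}  (accept∈set)
'a' @ 3: {}  — no active states
rest 'daacdd' ignored (set empty)
after full input: {}  (accept=3 not in)

Answer: REJECT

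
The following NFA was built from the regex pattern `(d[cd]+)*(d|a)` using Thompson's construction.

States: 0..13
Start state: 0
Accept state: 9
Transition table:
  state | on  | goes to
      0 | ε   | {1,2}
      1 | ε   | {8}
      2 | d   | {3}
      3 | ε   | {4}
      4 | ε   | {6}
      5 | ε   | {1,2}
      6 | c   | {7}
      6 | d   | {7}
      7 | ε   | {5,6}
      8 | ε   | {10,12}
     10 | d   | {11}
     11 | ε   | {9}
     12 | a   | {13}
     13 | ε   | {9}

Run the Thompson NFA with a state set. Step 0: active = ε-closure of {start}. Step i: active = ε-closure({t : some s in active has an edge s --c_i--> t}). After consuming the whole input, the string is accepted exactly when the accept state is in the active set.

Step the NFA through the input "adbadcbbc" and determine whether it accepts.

Answer: REJECT

Trace:
start: ε-closure({0}) = {0,1,2,8,10,12}
'a' @ 1: {9,13}  [accepting]
'd' @ 2: {}  — no active states
rest 'badcbbc' ignored (set empty)
after full input: {}  (accept=9 not in)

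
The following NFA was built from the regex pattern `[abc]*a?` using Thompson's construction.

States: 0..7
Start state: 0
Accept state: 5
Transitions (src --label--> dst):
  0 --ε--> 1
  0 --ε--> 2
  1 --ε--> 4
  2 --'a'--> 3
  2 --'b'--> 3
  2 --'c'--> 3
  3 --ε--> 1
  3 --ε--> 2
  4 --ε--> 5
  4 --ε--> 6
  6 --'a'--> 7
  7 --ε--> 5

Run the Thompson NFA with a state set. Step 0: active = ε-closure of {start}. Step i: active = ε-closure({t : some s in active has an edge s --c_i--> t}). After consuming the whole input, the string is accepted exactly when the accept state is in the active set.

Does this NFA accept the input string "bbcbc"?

S₀ = ε-closure({0}) = {0,1,2,4,5,6}
'b' @ 1: {1,2,3,4,5,6}  ✓accept
'b' @ 2: {1,2,3,4,5,6}  ✓accept
'c' @ 3: {1,2,3,4,5,6}  ✓accept
'b' @ 4: {1,2,3,4,5,6}  ✓accept
'c' @ 5: {1,2,3,4,5,6}  ✓accept
end set {1,2,3,4,5,6} — state 5 in

Answer: ACCEPT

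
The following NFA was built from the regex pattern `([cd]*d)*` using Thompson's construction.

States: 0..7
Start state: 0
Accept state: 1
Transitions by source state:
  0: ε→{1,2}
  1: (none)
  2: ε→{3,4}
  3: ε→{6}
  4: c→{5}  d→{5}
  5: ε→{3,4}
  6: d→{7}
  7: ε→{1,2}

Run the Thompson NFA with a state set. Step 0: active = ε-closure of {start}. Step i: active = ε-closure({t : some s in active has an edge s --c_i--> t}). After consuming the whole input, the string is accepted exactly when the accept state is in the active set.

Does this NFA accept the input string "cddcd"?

S₀ = ε-closure({0}) = {0,1,2,3,4,6}
'c' @ 1: {3,4,5,6}
'd' @ 2: {1,2,3,4,5,6,7}  [accepting]
'd' @ 3: {1,2,3,4,5,6,7}  [accepting]
'c' @ 4: {3,4,5,6}
'd' @ 5: {1,2,3,4,5,6,7}  [accepting]
final: {1,2,3,4,5,6,7}; accept 1 in set

Answer: ACCEPT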